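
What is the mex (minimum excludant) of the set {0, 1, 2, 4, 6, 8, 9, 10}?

3

The values 0, 1, 2 are all present; 3 is the first non-negative integer missing from the set.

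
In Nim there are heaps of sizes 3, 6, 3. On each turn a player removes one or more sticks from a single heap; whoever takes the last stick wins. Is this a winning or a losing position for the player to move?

Winning position

In binary:
  011  (3)
  110  (6)
  011  (3)
  ---
  110  (6)
The nim-sum is 6 ≠ 0, so this is an N-position: the player to move can win.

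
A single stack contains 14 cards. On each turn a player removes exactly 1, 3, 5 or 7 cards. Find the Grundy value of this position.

Grundy values for subtraction set {1, 3, 5, 7}:
g(0) = mex{} = 0
g(1) = mex{0} = 1
g(2) = mex{1} = 0
g(3) = mex{0} = 1
g(4) = mex{1} = 0
g(5) = mex{0} = 1
g(6) = mex{1} = 0
g(7) = mex{0} = 1
g(8) = mex{1} = 0
g(9) = mex{0} = 1
g(10) = mex{1} = 0
g(11) = mex{0} = 1
g(12) = mex{1} = 0
g(13) = mex{0} = 1
g(14) = mex{1} = 0
So g(14) = 0.

0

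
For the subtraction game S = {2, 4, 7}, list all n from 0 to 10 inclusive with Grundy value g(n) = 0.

0, 1, 6, 9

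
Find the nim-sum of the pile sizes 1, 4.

5

Compute the nim-sum pairwise:
1 ⊕ 4 = 5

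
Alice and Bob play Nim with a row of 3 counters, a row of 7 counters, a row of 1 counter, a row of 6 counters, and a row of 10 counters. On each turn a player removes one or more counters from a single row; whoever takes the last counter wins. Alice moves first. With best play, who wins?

Alice wins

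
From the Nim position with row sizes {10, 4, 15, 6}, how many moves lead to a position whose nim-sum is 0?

3

Compute the nim-sum pairwise:
10 ⊕ 4 = 14
14 ⊕ 15 = 1
1 ⊕ 6 = 7
The overall nim-sum is X = 7. A row of size p has a winning move iff p XOR X < p (reduce it to p XOR X).
  10: 10 XOR 7 = 13 ≥ 10 — no move.
  4: 4 XOR 7 = 3 < 4 — winning move (to 3).
  15: 15 XOR 7 = 8 < 15 — winning move (to 8).
  6: 6 XOR 7 = 1 < 6 — winning move (to 1).
That gives 3 winning moves.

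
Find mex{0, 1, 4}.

The values 0, 1 are all present; 2 is the first non-negative integer missing from the set.

2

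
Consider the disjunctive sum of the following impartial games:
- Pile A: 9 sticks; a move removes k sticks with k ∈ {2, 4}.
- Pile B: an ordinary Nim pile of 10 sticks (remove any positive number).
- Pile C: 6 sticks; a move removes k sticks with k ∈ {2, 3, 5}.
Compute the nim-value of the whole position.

8

For pile A, compute g(0), g(1), … with moves {2, 4}:
g(0) = mex{} = 0
g(1) = mex{} = 0
g(2) = mex{0} = 1
g(3) = mex{0} = 1
g(4) = mex{0,1} = 2
g(5) = mex{0,1} = 2
g(6) = mex{1,2} = 0
g(7) = mex{1,2} = 0
g(8) = mex{0,2} = 1
g(9) = mex{0,2} = 1
So g(9) = 1.
Pile B is a plain Nim pile of size 10, so its Grundy value is 10.
For pile C, compute g(0), g(1), … with moves {2, 3, 5}:
g(0) = mex{} = 0
g(1) = mex{} = 0
g(2) = mex{0} = 1
g(3) = mex{0} = 1
g(4) = mex{0,1} = 2
g(5) = mex{0,1} = 2
g(6) = mex{0,1,2} = 3
So g(6) = 3.
The value of a disjunctive sum is the nim-sum of the parts.
Combined value = 1 ⊕ 10 ⊕ 3 = 8.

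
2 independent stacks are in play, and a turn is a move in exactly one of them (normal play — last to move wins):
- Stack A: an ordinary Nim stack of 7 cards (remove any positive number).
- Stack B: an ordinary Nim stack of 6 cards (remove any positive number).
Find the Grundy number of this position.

Stack A is a plain Nim stack of size 7, so its Grundy value is 7.
Stack B is a plain Nim stack of size 6, so its Grundy value is 6.
By the Sprague-Grundy theorem, the Grundy value of a sum of independent games is the XOR of the component values.
Combined value = 7 XOR 6 = 1.

1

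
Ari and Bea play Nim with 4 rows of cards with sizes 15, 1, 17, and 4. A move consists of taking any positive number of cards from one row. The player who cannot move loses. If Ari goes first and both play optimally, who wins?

Nim-sum: 15 ^ 1 ^ 17 ^ 4 = 27.
The nim-sum is 27 ≠ 0, so this is an N-position: the player to move can win; Ari has a winning move.

Ari wins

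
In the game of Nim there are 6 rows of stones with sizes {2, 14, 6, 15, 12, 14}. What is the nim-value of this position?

7

In binary:
  0010  (2)
  1110  (14)
  0110  (6)
  1111  (15)
  1100  (12)
  1110  (14)
  ----
  0111  (7)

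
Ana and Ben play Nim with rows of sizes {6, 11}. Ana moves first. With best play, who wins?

Ana wins

Bitwise XOR of the heap sizes:
  0110  (6)
  1011  (11)
  ----
  1101  (13)
The nim-sum is 13 ≠ 0, so this is an N-position: the player to move can win; Ana has a winning move.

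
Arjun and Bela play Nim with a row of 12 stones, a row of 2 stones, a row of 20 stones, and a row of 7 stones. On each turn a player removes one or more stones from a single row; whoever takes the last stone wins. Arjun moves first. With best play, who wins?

Nim-sum: 12 XOR 2 XOR 20 XOR 7 = 29.
The nim-sum is 29 ≠ 0, so this is an N-position: the player to move can win; Arjun has a winning move.

Arjun wins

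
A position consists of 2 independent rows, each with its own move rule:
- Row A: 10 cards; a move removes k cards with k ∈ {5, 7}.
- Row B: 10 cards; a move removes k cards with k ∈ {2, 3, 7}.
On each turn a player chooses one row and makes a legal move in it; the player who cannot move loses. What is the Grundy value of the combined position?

For row A, compute g(0), g(1), … with moves {5, 7}:
g(0) = mex{} = 0
g(1) = mex{} = 0
g(2) = mex{} = 0
g(3) = mex{} = 0
g(4) = mex{} = 0
g(5) = mex{0} = 1
g(6) = mex{0} = 1
g(7) = mex{0} = 1
g(8) = mex{0} = 1
g(9) = mex{0} = 1
g(10) = mex{0,1} = 2
So g(10) = 2.
For row B, compute g(0), g(1), … with moves {2, 3, 7}:
g(0) = mex{} = 0
g(1) = mex{} = 0
g(2) = mex{0} = 1
g(3) = mex{0} = 1
g(4) = mex{0,1} = 2
g(5) = mex{1} = 0
g(6) = mex{1,2} = 0
g(7) = mex{0,2} = 1
g(8) = mex{0} = 1
g(9) = mex{0,1} = 2
g(10) = mex{1} = 0
So g(10) = 0.
By the Sprague-Grundy theorem, the Grundy value of a sum of independent games is the XOR of the component values.
Combined value = 2 XOR 0 = 2.

2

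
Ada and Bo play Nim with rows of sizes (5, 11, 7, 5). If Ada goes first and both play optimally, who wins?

Ada wins

Compute the nim-sum pairwise:
5 XOR 11 = 14
14 XOR 7 = 9
9 XOR 5 = 12
The nim-sum is 12 ≠ 0, so this is an N-position: the player to move can win; Ada has a winning move.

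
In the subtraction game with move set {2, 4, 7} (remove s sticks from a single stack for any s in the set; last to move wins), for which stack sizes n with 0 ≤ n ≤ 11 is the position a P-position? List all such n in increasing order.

Build the Grundy sequence with g(k) = mex{g(k−s) : s ∈ {2, 4, 7}, s ≤ k}:
g(0) = mex{} = 0
g(1) = mex{} = 0
g(2) = mex{0} = 1
g(3) = mex{0} = 1
g(4) = mex{0,1} = 2
g(5) = mex{0,1} = 2
g(6) = mex{1,2} = 0
g(7) = mex{0,1,2} = 3
g(8) = mex{0,2} = 1
g(9) = mex{1,2,3} = 0
g(10) = mex{0,1} = 2
g(11) = mex{0,2,3} = 1
The P-positions (g = 0) in 0..11 are 0, 1, 6, 9.

0, 1, 6, 9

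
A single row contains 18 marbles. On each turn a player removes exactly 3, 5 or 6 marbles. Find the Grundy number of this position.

Grundy values for subtraction set {3, 5, 6}:
k:     0  1  2  3  4  5  6  7  8  9 10 11 12 13 14 15 16 17 18
g(k):  0  0  0  1  1  1  2  2  2  0  0  0  1  1  1  2  2  2  0
So g(18) = 0.

0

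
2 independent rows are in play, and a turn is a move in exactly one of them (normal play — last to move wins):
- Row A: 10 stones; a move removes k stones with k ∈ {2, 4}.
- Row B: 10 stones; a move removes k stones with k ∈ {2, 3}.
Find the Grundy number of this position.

2

Grundy values for row A (subtraction set {2, 4}):
g(0) = mex{} = 0
g(1) = mex{} = 0
g(2) = mex{0} = 1
g(3) = mex{0} = 1
g(4) = mex{0,1} = 2
g(5) = mex{0,1} = 2
g(6) = mex{1,2} = 0
g(7) = mex{1,2} = 0
g(8) = mex{0,2} = 1
g(9) = mex{0,2} = 1
g(10) = mex{0,1} = 2
So g(10) = 2.
Build the Grundy sequence for row B with g(k) = mex{g(k−s) : s ∈ {2, 3}, s ≤ k}:
g(0) = mex{} = 0
g(1) = mex{} = 0
g(2) = mex{0} = 1
g(3) = mex{0} = 1
g(4) = mex{0,1} = 2
g(5) = mex{1} = 0
g(6) = mex{1,2} = 0
g(7) = mex{0,2} = 1
g(8) = mex{0} = 1
g(9) = mex{0,1} = 2
g(10) = mex{1} = 0
So g(10) = 0.
The value of a disjunctive sum is the nim-sum of the parts.
Combined value = 2 XOR 0 = 2.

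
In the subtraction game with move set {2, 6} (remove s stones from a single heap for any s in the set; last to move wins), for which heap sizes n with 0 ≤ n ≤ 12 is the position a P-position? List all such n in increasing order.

Grundy values for subtraction set {2, 6}:
g(0) = mex{} = 0
g(1) = mex{} = 0
g(2) = mex{0} = 1
g(3) = mex{0} = 1
g(4) = mex{1} = 0
g(5) = mex{1} = 0
g(6) = mex{0} = 1
g(7) = mex{0} = 1
g(8) = mex{1} = 0
g(9) = mex{1} = 0
g(10) = mex{0} = 1
g(11) = mex{0} = 1
g(12) = mex{1} = 0
The P-positions (g = 0) in 0..12 are 0, 1, 4, 5, 8, 9, 12.

0, 1, 4, 5, 8, 9, 12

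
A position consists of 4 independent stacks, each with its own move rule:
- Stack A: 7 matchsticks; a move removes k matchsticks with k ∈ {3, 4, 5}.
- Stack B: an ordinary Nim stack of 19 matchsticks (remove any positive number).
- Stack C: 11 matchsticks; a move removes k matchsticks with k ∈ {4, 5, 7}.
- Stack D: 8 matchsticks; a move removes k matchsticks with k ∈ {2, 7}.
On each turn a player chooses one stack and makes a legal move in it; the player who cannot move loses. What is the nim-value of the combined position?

For stack A, compute g(0), g(1), … with moves {3, 4, 5}:
g(0) = mex{} = 0
g(1) = mex{} = 0
g(2) = mex{} = 0
g(3) = mex{0} = 1
g(4) = mex{0} = 1
g(5) = mex{0} = 1
g(6) = mex{0,1} = 2
g(7) = mex{0,1} = 2
So g(7) = 2.
Stack B is a plain Nim stack of size 19, so its Grundy value is 19.
Grundy values for stack C (subtraction set {4, 5, 7}):
g(0) = mex{} = 0
g(1) = mex{} = 0
g(2) = mex{} = 0
g(3) = mex{} = 0
g(4) = mex{0} = 1
g(5) = mex{0} = 1
g(6) = mex{0} = 1
g(7) = mex{0} = 1
g(8) = mex{0,1} = 2
g(9) = mex{0,1} = 2
g(10) = mex{0,1} = 2
g(11) = mex{1} = 0
So g(11) = 0.
Build the Grundy sequence for stack D with g(k) = mex{g(k−s) : s ∈ {2, 7}, s ≤ k}:
k:     0  1  2  3  4  5  6  7  8
g(k):  0  0  1  1  0  0  1  1  2
So g(8) = 2.
The value of a disjunctive sum is the nim-sum of the parts.
Combined value = 2 ⊕ 19 ⊕ 0 ⊕ 2 = 19.

19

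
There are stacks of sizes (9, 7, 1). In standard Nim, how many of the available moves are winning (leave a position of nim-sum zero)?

1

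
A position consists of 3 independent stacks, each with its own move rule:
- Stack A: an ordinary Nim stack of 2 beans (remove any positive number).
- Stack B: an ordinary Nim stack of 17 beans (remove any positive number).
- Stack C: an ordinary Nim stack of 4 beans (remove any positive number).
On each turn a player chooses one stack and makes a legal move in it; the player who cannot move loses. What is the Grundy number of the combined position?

Stack A is a plain Nim stack of size 2, so its Grundy value is 2.
Stack B is a plain Nim stack of size 17, so its Grundy value is 17.
Stack C is a plain Nim stack of size 4, so its Grundy value is 4.
By the Sprague-Grundy theorem, the Grundy value of a sum of independent games is the XOR of the component values.
Combined value = 2 XOR 17 XOR 4 = 23.

23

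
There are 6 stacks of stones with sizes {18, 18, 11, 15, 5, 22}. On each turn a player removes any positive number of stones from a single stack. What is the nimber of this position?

23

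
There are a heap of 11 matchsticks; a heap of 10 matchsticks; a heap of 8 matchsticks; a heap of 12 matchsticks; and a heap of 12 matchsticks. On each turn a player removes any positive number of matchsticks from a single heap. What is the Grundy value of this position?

9

Nim-sum: 11 ⊕ 10 ⊕ 8 ⊕ 12 ⊕ 12 = 9.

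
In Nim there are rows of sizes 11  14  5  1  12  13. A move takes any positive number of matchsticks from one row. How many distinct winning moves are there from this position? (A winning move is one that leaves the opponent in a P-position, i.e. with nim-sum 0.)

Nim-sum: 11 ^ 14 ^ 5 ^ 1 ^ 12 ^ 13 = 0.
The nim-sum is already 0, so every move leaves a nonzero nim-sum — there are no winning moves.

0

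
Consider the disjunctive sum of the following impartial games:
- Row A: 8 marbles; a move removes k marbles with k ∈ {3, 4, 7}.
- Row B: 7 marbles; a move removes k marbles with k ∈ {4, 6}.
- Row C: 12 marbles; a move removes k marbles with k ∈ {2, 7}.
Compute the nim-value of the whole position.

2

Grundy values for row A (subtraction set {3, 4, 7}):
g(0) = mex{} = 0
g(1) = mex{} = 0
g(2) = mex{} = 0
g(3) = mex{0} = 1
g(4) = mex{0} = 1
g(5) = mex{0} = 1
g(6) = mex{0,1} = 2
g(7) = mex{0,1} = 2
g(8) = mex{0,1} = 2
So g(8) = 2.
Grundy values for row B (subtraction set {4, 6}):
k:     0  1  2  3  4  5  6  7
g(k):  0  0  0  0  1  1  1  1
So g(7) = 1.
Build the Grundy sequence for row C with g(k) = mex{g(k−s) : s ∈ {2, 7}, s ≤ k}:
g(0) = mex{} = 0
g(1) = mex{} = 0
g(2) = mex{0} = 1
g(3) = mex{0} = 1
g(4) = mex{1} = 0
g(5) = mex{1} = 0
g(6) = mex{0} = 1
g(7) = mex{0} = 1
g(8) = mex{0,1} = 2
g(9) = mex{1} = 0
g(10) = mex{1,2} = 0
g(11) = mex{0} = 1
g(12) = mex{0} = 1
So g(12) = 1.
By the Sprague-Grundy theorem, the Grundy value of a sum of independent games is the XOR of the component values.
Combined value = 2 XOR 1 XOR 1 = 2.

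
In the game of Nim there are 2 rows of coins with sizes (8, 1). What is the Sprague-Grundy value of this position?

Compute the nim-sum pairwise:
8 ⊕ 1 = 9

9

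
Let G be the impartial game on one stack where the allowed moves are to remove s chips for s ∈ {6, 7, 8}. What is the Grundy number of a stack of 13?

2

Compute g(0), g(1), … for moves {6, 7, 8}:
k:     0  1  2  3  4  5  6  7  8  9 10 11 12 13
g(k):  0  0  0  0  0  0  1  1  1  1  1  1  2  2
So g(13) = 2.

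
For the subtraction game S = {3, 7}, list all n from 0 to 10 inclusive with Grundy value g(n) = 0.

0, 1, 2, 6, 10

Grundy values for subtraction set {3, 7}:
k:     0  1  2  3  4  5  6  7  8  9 10
g(k):  0  0  0  1  1  1  0  2  2  1  0
The P-positions (g = 0) in 0..10 are 0, 1, 2, 6, 10.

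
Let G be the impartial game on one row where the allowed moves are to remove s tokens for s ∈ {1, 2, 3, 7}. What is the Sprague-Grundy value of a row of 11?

3

Grundy values for subtraction set {1, 2, 3, 7}:
k:     0  1  2  3  4  5  6  7  8  9 10 11
g(k):  0  1  2  3  0  1  2  3  0  1  2  3
So g(11) = 3.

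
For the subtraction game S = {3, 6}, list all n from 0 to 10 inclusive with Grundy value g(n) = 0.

Grundy values for subtraction set {3, 6}:
g(0) = mex{} = 0
g(1) = mex{} = 0
g(2) = mex{} = 0
g(3) = mex{0} = 1
g(4) = mex{0} = 1
g(5) = mex{0} = 1
g(6) = mex{0,1} = 2
g(7) = mex{0,1} = 2
g(8) = mex{0,1} = 2
g(9) = mex{1,2} = 0
g(10) = mex{1,2} = 0
The P-positions (g = 0) in 0..10 are 0, 1, 2, 9, 10.

0, 1, 2, 9, 10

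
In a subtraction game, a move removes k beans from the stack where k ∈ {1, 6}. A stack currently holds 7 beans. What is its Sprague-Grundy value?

0

Grundy values for subtraction set {1, 6}:
g(0) = mex{} = 0
g(1) = mex{0} = 1
g(2) = mex{1} = 0
g(3) = mex{0} = 1
g(4) = mex{1} = 0
g(5) = mex{0} = 1
g(6) = mex{0,1} = 2
g(7) = mex{1,2} = 0
So g(7) = 0.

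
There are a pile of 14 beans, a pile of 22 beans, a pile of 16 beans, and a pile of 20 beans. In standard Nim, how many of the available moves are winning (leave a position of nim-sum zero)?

3

Compute the nim-sum pairwise:
14 ⊕ 22 = 24
24 ⊕ 16 = 8
8 ⊕ 20 = 28
The overall nim-sum is X = 28. A pile of size p has a winning move iff p XOR X < p (reduce it to p XOR X).
  14: 14 XOR 28 = 18 ≥ 14 — no move.
  22: 22 XOR 28 = 10 < 22 — winning move (to 10).
  16: 16 XOR 28 = 12 < 16 — winning move (to 12).
  20: 20 XOR 28 = 8 < 20 — winning move (to 8).
That gives 3 winning moves.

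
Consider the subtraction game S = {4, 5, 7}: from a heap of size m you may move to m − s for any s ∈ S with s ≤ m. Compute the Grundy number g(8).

2

Compute g(0), g(1), … for moves {4, 5, 7}:
g(0) = mex{} = 0
g(1) = mex{} = 0
g(2) = mex{} = 0
g(3) = mex{} = 0
g(4) = mex{0} = 1
g(5) = mex{0} = 1
g(6) = mex{0} = 1
g(7) = mex{0} = 1
g(8) = mex{0,1} = 2
So g(8) = 2.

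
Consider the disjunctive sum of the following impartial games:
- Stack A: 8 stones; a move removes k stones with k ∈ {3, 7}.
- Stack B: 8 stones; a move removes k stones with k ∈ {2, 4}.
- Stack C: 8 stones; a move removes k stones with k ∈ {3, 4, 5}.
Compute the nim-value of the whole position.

3

Grundy values for stack A (subtraction set {3, 7}):
k:     0  1  2  3  4  5  6  7  8
g(k):  0  0  0  1  1  1  0  2  2
So g(8) = 2.
Grundy values for stack B (subtraction set {2, 4}):
g(0) = mex{} = 0
g(1) = mex{} = 0
g(2) = mex{0} = 1
g(3) = mex{0} = 1
g(4) = mex{0,1} = 2
g(5) = mex{0,1} = 2
g(6) = mex{1,2} = 0
g(7) = mex{1,2} = 0
g(8) = mex{0,2} = 1
So g(8) = 1.
Grundy values for stack C (subtraction set {3, 4, 5}):
g(0) = mex{} = 0
g(1) = mex{} = 0
g(2) = mex{} = 0
g(3) = mex{0} = 1
g(4) = mex{0} = 1
g(5) = mex{0} = 1
g(6) = mex{0,1} = 2
g(7) = mex{0,1} = 2
g(8) = mex{1} = 0
So g(8) = 0.
By the Sprague-Grundy theorem, the Grundy value of a sum of independent games is the XOR of the component values.
Combined value = 2 XOR 1 XOR 0 = 3.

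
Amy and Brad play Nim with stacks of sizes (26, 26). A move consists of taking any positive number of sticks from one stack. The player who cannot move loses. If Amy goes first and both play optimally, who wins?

Write each in binary and XOR column by column:
  11010  (26)
  11010  (26)
  -----
  00000  (0)
The nim-sum is 0, so this is a P-position: the player to move is in a losing position under optimal play; Amy is about to move from it and so loses — Brad wins.

Brad wins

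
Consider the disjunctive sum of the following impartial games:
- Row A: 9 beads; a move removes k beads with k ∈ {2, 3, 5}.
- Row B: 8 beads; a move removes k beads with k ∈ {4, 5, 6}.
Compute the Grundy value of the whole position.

Grundy values for row A (subtraction set {2, 3, 5}):
k:     0  1  2  3  4  5  6  7  8  9
g(k):  0  0  1  1  2  2  3  0  0  1
So g(9) = 1.
Build the Grundy sequence for row B with g(k) = mex{g(k−s) : s ∈ {4, 5, 6}, s ≤ k}:
g(0) = mex{} = 0
g(1) = mex{} = 0
g(2) = mex{} = 0
g(3) = mex{} = 0
g(4) = mex{0} = 1
g(5) = mex{0} = 1
g(6) = mex{0} = 1
g(7) = mex{0} = 1
g(8) = mex{0,1} = 2
So g(8) = 2.
By the Sprague-Grundy theorem, the Grundy value of a sum of independent games is the XOR of the component values.
Combined value = 1 ⊕ 2 = 3.

3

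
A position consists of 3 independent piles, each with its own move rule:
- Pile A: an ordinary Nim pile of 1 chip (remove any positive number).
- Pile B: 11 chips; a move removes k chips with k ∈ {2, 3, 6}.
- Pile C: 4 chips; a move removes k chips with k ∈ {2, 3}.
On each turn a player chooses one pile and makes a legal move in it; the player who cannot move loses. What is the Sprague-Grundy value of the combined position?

Pile A is a plain Nim pile of size 1, so its Grundy value is 1.
For pile B, compute g(0), g(1), … with moves {2, 3, 6}:
g(0) = mex{} = 0
g(1) = mex{} = 0
g(2) = mex{0} = 1
g(3) = mex{0} = 1
g(4) = mex{0,1} = 2
g(5) = mex{1} = 0
g(6) = mex{0,1,2} = 3
g(7) = mex{0,2} = 1
g(8) = mex{0,1,3} = 2
g(9) = mex{1,3} = 0
g(10) = mex{1,2} = 0
g(11) = mex{0,2} = 1
So g(11) = 1.
Build the Grundy sequence for pile C with g(k) = mex{g(k−s) : s ∈ {2, 3}, s ≤ k}:
k:     0  1  2  3  4
g(k):  0  0  1  1  2
So g(4) = 2.
By the Sprague-Grundy theorem, the Grundy value of a sum of independent games is the XOR of the component values.
Combined value = 1 XOR 1 XOR 2 = 2.

2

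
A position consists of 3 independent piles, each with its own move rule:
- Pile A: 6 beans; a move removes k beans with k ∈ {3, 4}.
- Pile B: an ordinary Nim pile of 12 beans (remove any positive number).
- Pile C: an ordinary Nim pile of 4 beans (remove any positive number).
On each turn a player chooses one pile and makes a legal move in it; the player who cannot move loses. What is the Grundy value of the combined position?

Grundy values for pile A (subtraction set {3, 4}):
k:     0  1  2  3  4  5  6
g(k):  0  0  0  1  1  1  2
So g(6) = 2.
Pile B is a plain Nim pile of size 12, so its Grundy value is 12.
Pile C is a plain Nim pile of size 4, so its Grundy value is 4.
By the Sprague-Grundy theorem, the Grundy value of a sum of independent games is the XOR of the component values.
Combined value = 2 ⊕ 12 ⊕ 4 = 10.

10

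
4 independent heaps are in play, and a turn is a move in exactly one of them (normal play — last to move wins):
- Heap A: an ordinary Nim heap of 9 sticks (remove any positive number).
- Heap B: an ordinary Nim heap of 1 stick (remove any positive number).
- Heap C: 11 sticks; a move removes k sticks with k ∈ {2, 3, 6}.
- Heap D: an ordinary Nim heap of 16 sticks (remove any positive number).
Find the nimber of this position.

25

Heap A is a plain Nim heap of size 9, so its Grundy value is 9.
Heap B is a plain Nim heap of size 1, so its Grundy value is 1.
Grundy values for heap C (subtraction set {2, 3, 6}):
k:     0  1  2  3  4  5  6  7  8  9 10 11
g(k):  0  0  1  1  2  0  3  1  2  0  0  1
So g(11) = 1.
Heap D is a plain Nim heap of size 16, so its Grundy value is 16.
The value of a disjunctive sum is the nim-sum of the parts.
Combined value = 9 ⊕ 1 ⊕ 1 ⊕ 16 = 25.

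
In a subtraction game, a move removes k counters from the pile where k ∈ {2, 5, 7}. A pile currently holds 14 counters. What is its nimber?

0

Grundy values for subtraction set {2, 5, 7}:
k:     0  1  2  3  4  5  6  7  8  9 10 11 12 13 14
g(k):  0  0  1  1  0  2  1  3  2  2  0  3  1  0  0
So g(14) = 0.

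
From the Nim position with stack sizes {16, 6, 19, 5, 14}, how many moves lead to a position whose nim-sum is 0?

Bitwise XOR of the heap sizes:
  10000  (16)
  00110  (6)
  10011  (19)
  00101  (5)
  01110  (14)
  -----
  01110  (14)
The overall nim-sum is X = 14. A stack of size p has a winning move iff p XOR X < p (reduce it to p XOR X).
  16: 16 XOR 14 = 30 ≥ 16 — no move.
  6: 6 XOR 14 = 8 ≥ 6 — no move.
  19: 19 XOR 14 = 29 ≥ 19 — no move.
  5: 5 XOR 14 = 11 ≥ 5 — no move.
  14: 14 XOR 14 = 0 < 14 — winning move (to 0).
That gives 1 winning move.

1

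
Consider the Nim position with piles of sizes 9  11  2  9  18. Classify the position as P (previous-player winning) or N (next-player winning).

Compute the nim-sum pairwise:
9 ⊕ 11 = 2
2 ⊕ 2 = 0
0 ⊕ 9 = 9
9 ⊕ 18 = 27
The nim-sum is 27 ≠ 0, so this is an N-position: the player to move can win.

N-position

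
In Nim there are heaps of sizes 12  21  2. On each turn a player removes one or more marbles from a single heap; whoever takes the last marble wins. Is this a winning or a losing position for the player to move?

Winning position

Nim-sum: 12 XOR 21 XOR 2 = 27.
The nim-sum is 27 ≠ 0, so this is an N-position: the player to move can win.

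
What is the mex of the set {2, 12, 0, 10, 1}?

The values 0, 1, 2 are all present; 3 is the first non-negative integer missing from the set.

3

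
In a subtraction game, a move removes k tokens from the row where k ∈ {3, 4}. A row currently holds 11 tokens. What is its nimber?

1

Build the Grundy sequence with g(k) = mex{g(k−s) : s ∈ {3, 4}, s ≤ k}:
k:     0  1  2  3  4  5  6  7  8  9 10 11
g(k):  0  0  0  1  1  1  2  0  0  0  1  1
So g(11) = 1.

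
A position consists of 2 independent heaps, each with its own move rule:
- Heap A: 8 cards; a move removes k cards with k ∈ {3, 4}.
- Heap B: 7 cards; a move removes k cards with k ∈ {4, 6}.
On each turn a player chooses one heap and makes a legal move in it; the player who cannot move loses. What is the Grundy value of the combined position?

Grundy values for heap A (subtraction set {3, 4}):
k:     0  1  2  3  4  5  6  7  8
g(k):  0  0  0  1  1  1  2  0  0
So g(8) = 0.
For heap B, compute g(0), g(1), … with moves {4, 6}:
g(0) = mex{} = 0
g(1) = mex{} = 0
g(2) = mex{} = 0
g(3) = mex{} = 0
g(4) = mex{0} = 1
g(5) = mex{0} = 1
g(6) = mex{0} = 1
g(7) = mex{0} = 1
So g(7) = 1.
The value of a disjunctive sum is the nim-sum of the parts.
Combined value = 0 XOR 1 = 1.

1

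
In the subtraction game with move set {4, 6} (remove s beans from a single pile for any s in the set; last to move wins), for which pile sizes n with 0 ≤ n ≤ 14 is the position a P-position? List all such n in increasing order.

Build the Grundy sequence with g(k) = mex{g(k−s) : s ∈ {4, 6}, s ≤ k}:
g(0) = mex{} = 0
g(1) = mex{} = 0
g(2) = mex{} = 0
g(3) = mex{} = 0
g(4) = mex{0} = 1
g(5) = mex{0} = 1
g(6) = mex{0} = 1
g(7) = mex{0} = 1
g(8) = mex{0,1} = 2
g(9) = mex{0,1} = 2
g(10) = mex{1} = 0
g(11) = mex{1} = 0
g(12) = mex{1,2} = 0
g(13) = mex{1,2} = 0
g(14) = mex{0,2} = 1
The P-positions (g = 0) in 0..14 are 0, 1, 2, 3, 10, 11, 12, 13.

0, 1, 2, 3, 10, 11, 12, 13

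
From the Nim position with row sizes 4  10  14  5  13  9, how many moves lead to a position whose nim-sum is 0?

3

Nim-sum: 4 ^ 10 ^ 14 ^ 5 ^ 13 ^ 9 = 1.
The overall nim-sum is X = 1. A row of size p has a winning move iff p XOR X < p (reduce it to p XOR X).
  4: 4 XOR 1 = 5 ≥ 4 — no move.
  10: 10 XOR 1 = 11 ≥ 10 — no move.
  14: 14 XOR 1 = 15 ≥ 14 — no move.
  5: 5 XOR 1 = 4 < 5 — winning move (to 4).
  13: 13 XOR 1 = 12 < 13 — winning move (to 12).
  9: 9 XOR 1 = 8 < 9 — winning move (to 8).
That gives 3 winning moves.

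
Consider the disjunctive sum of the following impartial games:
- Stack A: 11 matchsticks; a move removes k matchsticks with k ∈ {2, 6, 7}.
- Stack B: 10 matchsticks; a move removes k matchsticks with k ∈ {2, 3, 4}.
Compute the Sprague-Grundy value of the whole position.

Grundy values for stack A (subtraction set {2, 6, 7}):
k:     0  1  2  3  4  5  6  7  8  9 10 11
g(k):  0  0  1  1  0  0  1  1  2  0  3  1
So g(11) = 1.
Build the Grundy sequence for stack B with g(k) = mex{g(k−s) : s ∈ {2, 3, 4}, s ≤ k}:
k:     0  1  2  3  4  5  6  7  8  9 10
g(k):  0  0  1  1  2  2  0  0  1  1  2
So g(10) = 2.
The value of a disjunctive sum is the nim-sum of the parts.
Combined value = 1 ⊕ 2 = 3.

3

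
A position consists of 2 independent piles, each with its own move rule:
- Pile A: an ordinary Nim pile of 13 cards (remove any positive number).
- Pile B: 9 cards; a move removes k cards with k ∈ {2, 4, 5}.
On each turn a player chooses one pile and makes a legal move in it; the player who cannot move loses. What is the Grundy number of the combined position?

12

Pile A is a plain Nim pile of size 13, so its Grundy value is 13.
For pile B, compute g(0), g(1), … with moves {2, 4, 5}:
k:     0  1  2  3  4  5  6  7  8  9
g(k):  0  0  1  1  2  2  3  0  0  1
So g(9) = 1.
The value of a disjunctive sum is the nim-sum of the parts.
Combined value = 13 ⊕ 1 = 12.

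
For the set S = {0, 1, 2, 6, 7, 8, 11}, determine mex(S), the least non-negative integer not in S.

3

The values 0, 1, 2 are all present; 3 is the first non-negative integer missing from the set.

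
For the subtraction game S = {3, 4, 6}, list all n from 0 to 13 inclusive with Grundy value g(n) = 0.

Grundy values for subtraction set {3, 4, 6}:
k:     0  1  2  3  4  5  6  7  8  9 10 11 12 13
g(k):  0  0  0  1  1  1  2  2  2  0  0  0  1  1
The P-positions (g = 0) in 0..13 are 0, 1, 2, 9, 10, 11.

0, 1, 2, 9, 10, 11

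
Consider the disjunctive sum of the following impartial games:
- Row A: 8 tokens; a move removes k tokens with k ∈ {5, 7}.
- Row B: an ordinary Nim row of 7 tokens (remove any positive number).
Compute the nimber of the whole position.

6

Build the Grundy sequence for row A with g(k) = mex{g(k−s) : s ∈ {5, 7}, s ≤ k}:
k:     0  1  2  3  4  5  6  7  8
g(k):  0  0  0  0  0  1  1  1  1
So g(8) = 1.
Row B is a plain Nim row of size 7, so its Grundy value is 7.
By the Sprague-Grundy theorem, the Grundy value of a sum of independent games is the XOR of the component values.
Combined value = 1 XOR 7 = 6.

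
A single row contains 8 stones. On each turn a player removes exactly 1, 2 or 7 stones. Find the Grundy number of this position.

2

Compute g(0), g(1), … for moves {1, 2, 7}:
g(0) = mex{} = 0
g(1) = mex{0} = 1
g(2) = mex{0,1} = 2
g(3) = mex{1,2} = 0
g(4) = mex{0,2} = 1
g(5) = mex{0,1} = 2
g(6) = mex{1,2} = 0
g(7) = mex{0,2} = 1
g(8) = mex{0,1} = 2
So g(8) = 2.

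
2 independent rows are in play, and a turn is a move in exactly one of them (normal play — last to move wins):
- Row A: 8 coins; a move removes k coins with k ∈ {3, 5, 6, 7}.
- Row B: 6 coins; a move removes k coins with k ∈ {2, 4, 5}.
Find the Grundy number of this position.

1

Build the Grundy sequence for row A with g(k) = mex{g(k−s) : s ∈ {3, 5, 6, 7}, s ≤ k}:
g(0) = mex{} = 0
g(1) = mex{} = 0
g(2) = mex{} = 0
g(3) = mex{0} = 1
g(4) = mex{0} = 1
g(5) = mex{0} = 1
g(6) = mex{0,1} = 2
g(7) = mex{0,1} = 2
g(8) = mex{0,1} = 2
So g(8) = 2.
Grundy values for row B (subtraction set {2, 4, 5}):
g(0) = mex{} = 0
g(1) = mex{} = 0
g(2) = mex{0} = 1
g(3) = mex{0} = 1
g(4) = mex{0,1} = 2
g(5) = mex{0,1} = 2
g(6) = mex{0,1,2} = 3
So g(6) = 3.
By the Sprague-Grundy theorem, the Grundy value of a sum of independent games is the XOR of the component values.
Combined value = 2 XOR 3 = 1.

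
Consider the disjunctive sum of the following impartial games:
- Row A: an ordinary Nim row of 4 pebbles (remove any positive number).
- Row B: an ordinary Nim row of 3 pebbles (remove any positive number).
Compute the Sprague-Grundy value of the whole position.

7

Row A is a plain Nim row of size 4, so its Grundy value is 4.
Row B is a plain Nim row of size 3, so its Grundy value is 3.
By the Sprague-Grundy theorem, the Grundy value of a sum of independent games is the XOR of the component values.
Combined value = 4 ⊕ 3 = 7.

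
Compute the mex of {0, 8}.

0 is in the set but 1 is not, so the mex is 1.

1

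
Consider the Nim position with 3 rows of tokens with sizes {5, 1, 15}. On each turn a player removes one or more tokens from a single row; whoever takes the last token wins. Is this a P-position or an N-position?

N-position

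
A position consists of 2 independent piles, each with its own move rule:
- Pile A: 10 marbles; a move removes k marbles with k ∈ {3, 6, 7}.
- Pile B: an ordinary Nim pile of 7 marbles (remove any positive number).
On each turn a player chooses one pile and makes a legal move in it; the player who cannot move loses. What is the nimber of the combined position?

Grundy values for pile A (subtraction set {3, 6, 7}):
k:     0  1  2  3  4  5  6  7  8  9 10
g(k):  0  0  0  1  1  1  2  2  2  3  0
So g(10) = 0.
Pile B is a plain Nim pile of size 7, so its Grundy value is 7.
The value of a disjunctive sum is the nim-sum of the parts.
Combined value = 0 XOR 7 = 7.

7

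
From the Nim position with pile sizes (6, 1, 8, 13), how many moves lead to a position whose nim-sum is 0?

1

Write each in binary and XOR column by column:
  0110  (6)
  0001  (1)
  1000  (8)
  1101  (13)
  ----
  0010  (2)
The overall nim-sum is X = 2. A pile of size p has a winning move iff p XOR X < p (reduce it to p XOR X).
  6: 6 XOR 2 = 4 < 6 — winning move (to 4).
  1: 1 XOR 2 = 3 ≥ 1 — no move.
  8: 8 XOR 2 = 10 ≥ 8 — no move.
  13: 13 XOR 2 = 15 ≥ 13 — no move.
That gives 1 winning move.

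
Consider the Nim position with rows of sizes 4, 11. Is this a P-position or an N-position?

N-position

Nim-sum: 4 ^ 11 = 15.
The nim-sum is 15 ≠ 0, so this is an N-position: the player to move can win.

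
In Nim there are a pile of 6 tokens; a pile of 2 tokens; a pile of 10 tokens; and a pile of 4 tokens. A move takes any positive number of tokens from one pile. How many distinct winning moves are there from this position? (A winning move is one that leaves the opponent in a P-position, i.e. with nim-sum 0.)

Nim-sum: 6 XOR 2 XOR 10 XOR 4 = 10.
The overall nim-sum is X = 10. A pile of size p has a winning move iff p XOR X < p (reduce it to p XOR X).
  6: 6 XOR 10 = 12 ≥ 6 — no move.
  2: 2 XOR 10 = 8 ≥ 2 — no move.
  10: 10 XOR 10 = 0 < 10 — winning move (to 0).
  4: 4 XOR 10 = 14 ≥ 4 — no move.
That gives 1 winning move.

1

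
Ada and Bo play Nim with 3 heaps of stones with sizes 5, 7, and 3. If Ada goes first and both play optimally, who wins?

Write each in binary and XOR column by column:
  101  (5)
  111  (7)
  011  (3)
  ---
  001  (1)
The nim-sum is 1 ≠ 0, so this is an N-position: the player to move can win; Ada has a winning move.

Ada wins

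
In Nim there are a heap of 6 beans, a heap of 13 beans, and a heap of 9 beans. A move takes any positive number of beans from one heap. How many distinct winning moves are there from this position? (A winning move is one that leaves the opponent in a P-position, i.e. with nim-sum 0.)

Nim-sum: 6 ⊕ 13 ⊕ 9 = 2.
The overall nim-sum is X = 2. A heap of size p has a winning move iff p XOR X < p (reduce it to p XOR X).
  6: 6 XOR 2 = 4 < 6 — winning move (to 4).
  13: 13 XOR 2 = 15 ≥ 13 — no move.
  9: 9 XOR 2 = 11 ≥ 9 — no move.
That gives 1 winning move.

1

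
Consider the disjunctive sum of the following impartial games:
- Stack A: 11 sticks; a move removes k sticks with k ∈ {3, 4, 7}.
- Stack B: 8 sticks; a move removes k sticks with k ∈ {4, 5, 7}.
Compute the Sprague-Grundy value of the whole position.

Grundy values for stack A (subtraction set {3, 4, 7}):
k:     0  1  2  3  4  5  6  7  8  9 10 11
g(k):  0  0  0  1  1  1  2  2  2  3  0  0
So g(11) = 0.
Build the Grundy sequence for stack B with g(k) = mex{g(k−s) : s ∈ {4, 5, 7}, s ≤ k}:
k:     0  1  2  3  4  5  6  7  8
g(k):  0  0  0  0  1  1  1  1  2
So g(8) = 2.
By the Sprague-Grundy theorem, the Grundy value of a sum of independent games is the XOR of the component values.
Combined value = 0 ⊕ 2 = 2.

2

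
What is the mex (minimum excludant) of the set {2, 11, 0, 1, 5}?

The values 0, 1, 2 are all present; 3 is the first non-negative integer missing from the set.

3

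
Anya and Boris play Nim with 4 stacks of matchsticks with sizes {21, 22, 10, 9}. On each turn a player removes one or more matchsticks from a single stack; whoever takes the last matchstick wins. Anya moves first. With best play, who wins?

Boris wins

Write each in binary and XOR column by column:
  10101  (21)
  10110  (22)
  01010  (10)
  01001  (9)
  -----
  00000  (0)
The nim-sum is 0, so this is a P-position: the player to move is in a losing position under optimal play; Anya is about to move from it and so loses — Boris wins.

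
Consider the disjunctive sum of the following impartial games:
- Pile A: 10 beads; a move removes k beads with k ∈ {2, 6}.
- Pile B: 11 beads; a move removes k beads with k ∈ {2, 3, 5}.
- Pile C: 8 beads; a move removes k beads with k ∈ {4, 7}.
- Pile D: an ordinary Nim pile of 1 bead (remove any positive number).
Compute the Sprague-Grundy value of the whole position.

0

For pile A, compute g(0), g(1), … with moves {2, 6}:
k:     0  1  2  3  4  5  6  7  8  9 10
g(k):  0  0  1  1  0  0  1  1  0  0  1
So g(10) = 1.
Grundy values for pile B (subtraction set {2, 3, 5}):
g(0) = mex{} = 0
g(1) = mex{} = 0
g(2) = mex{0} = 1
g(3) = mex{0} = 1
g(4) = mex{0,1} = 2
g(5) = mex{0,1} = 2
g(6) = mex{0,1,2} = 3
g(7) = mex{1,2} = 0
g(8) = mex{1,2,3} = 0
g(9) = mex{0,2,3} = 1
g(10) = mex{0,2} = 1
g(11) = mex{0,1,3} = 2
So g(11) = 2.
Build the Grundy sequence for pile C with g(k) = mex{g(k−s) : s ∈ {4, 7}, s ≤ k}:
g(0) = mex{} = 0
g(1) = mex{} = 0
g(2) = mex{} = 0
g(3) = mex{} = 0
g(4) = mex{0} = 1
g(5) = mex{0} = 1
g(6) = mex{0} = 1
g(7) = mex{0} = 1
g(8) = mex{0,1} = 2
So g(8) = 2.
Pile D is a plain Nim pile of size 1, so its Grundy value is 1.
By the Sprague-Grundy theorem, the Grundy value of a sum of independent games is the XOR of the component values.
Combined value = 1 XOR 2 XOR 2 XOR 1 = 0.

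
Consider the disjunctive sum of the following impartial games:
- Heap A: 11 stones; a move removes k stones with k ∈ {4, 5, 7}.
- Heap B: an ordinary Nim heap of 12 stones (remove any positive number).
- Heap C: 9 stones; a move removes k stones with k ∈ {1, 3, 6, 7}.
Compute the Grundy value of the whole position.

For heap A, compute g(0), g(1), … with moves {4, 5, 7}:
g(0) = mex{} = 0
g(1) = mex{} = 0
g(2) = mex{} = 0
g(3) = mex{} = 0
g(4) = mex{0} = 1
g(5) = mex{0} = 1
g(6) = mex{0} = 1
g(7) = mex{0} = 1
g(8) = mex{0,1} = 2
g(9) = mex{0,1} = 2
g(10) = mex{0,1} = 2
g(11) = mex{1} = 0
So g(11) = 0.
Heap B is a plain Nim heap of size 12, so its Grundy value is 12.
For heap C, compute g(0), g(1), … with moves {1, 3, 6, 7}:
g(0) = mex{} = 0
g(1) = mex{0} = 1
g(2) = mex{1} = 0
g(3) = mex{0} = 1
g(4) = mex{1} = 0
g(5) = mex{0} = 1
g(6) = mex{0,1} = 2
g(7) = mex{0,1,2} = 3
g(8) = mex{0,1,3} = 2
g(9) = mex{0,1,2} = 3
So g(9) = 3.
By the Sprague-Grundy theorem, the Grundy value of a sum of independent games is the XOR of the component values.
Combined value = 0 ⊕ 12 ⊕ 3 = 15.

15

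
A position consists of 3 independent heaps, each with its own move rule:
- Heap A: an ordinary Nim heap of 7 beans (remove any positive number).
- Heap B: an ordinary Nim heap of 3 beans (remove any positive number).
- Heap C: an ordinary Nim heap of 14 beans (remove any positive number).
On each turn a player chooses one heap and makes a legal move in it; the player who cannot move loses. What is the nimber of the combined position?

10

Heap A is a plain Nim heap of size 7, so its Grundy value is 7.
Heap B is a plain Nim heap of size 3, so its Grundy value is 3.
Heap C is a plain Nim heap of size 14, so its Grundy value is 14.
By the Sprague-Grundy theorem, the Grundy value of a sum of independent games is the XOR of the component values.
Combined value = 7 ⊕ 3 ⊕ 14 = 10.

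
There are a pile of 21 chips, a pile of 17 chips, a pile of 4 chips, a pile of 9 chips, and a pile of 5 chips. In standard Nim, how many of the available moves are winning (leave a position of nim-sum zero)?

Compute the nim-sum pairwise:
21 ⊕ 17 = 4
4 ⊕ 4 = 0
0 ⊕ 9 = 9
9 ⊕ 5 = 12
The overall nim-sum is X = 12. A pile of size p has a winning move iff p XOR X < p (reduce it to p XOR X).
  21: 21 XOR 12 = 25 ≥ 21 — no move.
  17: 17 XOR 12 = 29 ≥ 17 — no move.
  4: 4 XOR 12 = 8 ≥ 4 — no move.
  9: 9 XOR 12 = 5 < 9 — winning move (to 5).
  5: 5 XOR 12 = 9 ≥ 5 — no move.
That gives 1 winning move.

1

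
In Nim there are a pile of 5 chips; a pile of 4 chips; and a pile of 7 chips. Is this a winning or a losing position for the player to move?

Bitwise XOR of the heap sizes:
  101  (5)
  100  (4)
  111  (7)
  ---
  110  (6)
The nim-sum is 6 ≠ 0, so this is an N-position: the player to move can win.

Winning position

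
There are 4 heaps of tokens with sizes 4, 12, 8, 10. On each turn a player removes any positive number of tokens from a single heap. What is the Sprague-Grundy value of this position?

Compute the nim-sum pairwise:
4 XOR 12 = 8
8 XOR 8 = 0
0 XOR 10 = 10

10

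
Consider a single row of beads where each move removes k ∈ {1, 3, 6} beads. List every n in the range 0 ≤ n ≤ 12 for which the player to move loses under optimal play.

Grundy values for subtraction set {1, 3, 6}:
k:     0  1  2  3  4  5  6  7  8  9 10 11 12
g(k):  0  1  0  1  0  1  2  3  2  0  1  0  1
The P-positions (g = 0) in 0..12 are 0, 2, 4, 9, 11.

0, 2, 4, 9, 11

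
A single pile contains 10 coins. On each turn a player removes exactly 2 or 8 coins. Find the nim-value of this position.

0

Compute g(0), g(1), … for moves {2, 8}:
g(0) = mex{} = 0
g(1) = mex{} = 0
g(2) = mex{0} = 1
g(3) = mex{0} = 1
g(4) = mex{1} = 0
g(5) = mex{1} = 0
g(6) = mex{0} = 1
g(7) = mex{0} = 1
g(8) = mex{0,1} = 2
g(9) = mex{0,1} = 2
g(10) = mex{1,2} = 0
So g(10) = 0.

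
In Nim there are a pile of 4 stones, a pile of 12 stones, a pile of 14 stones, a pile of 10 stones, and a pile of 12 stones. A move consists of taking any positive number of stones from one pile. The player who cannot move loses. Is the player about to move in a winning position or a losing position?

Nim-sum: 4 ⊕ 12 ⊕ 14 ⊕ 10 ⊕ 12 = 0.
The nim-sum is 0, so this is a P-position: the player to move is in a losing position under optimal play.

Losing position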